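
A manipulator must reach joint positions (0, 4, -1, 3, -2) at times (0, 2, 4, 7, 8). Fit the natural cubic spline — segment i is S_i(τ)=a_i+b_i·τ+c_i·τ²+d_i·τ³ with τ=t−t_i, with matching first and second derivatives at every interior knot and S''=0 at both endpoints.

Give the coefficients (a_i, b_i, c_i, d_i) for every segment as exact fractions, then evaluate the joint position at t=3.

  seg 0: a=0 b=5729/1608 c=0 d=-2513/6432
  seg 1: a=4 b=-905/804 c=-2513/1072 d=5329/6432
  seg 2: a=-1 b=-901/1608 c=176/67 d=-3209/4824
  seg 3: a=3 b=-2219/804 c=-1801/536 d=1801/1608
S(3) = 2913/2144

Δ: Δ0=2, Δ1=-5/2, Δ2=4/3, Δ3=-5
row 1: diag=8, rhs=-27; c'=1/4, d'=-27/8
row 2: denom=10−2·1/4=19/2; d'=(23−2·-27/8)/(19/2)=119/38
row 3: denom=8−3·6/19=134/19; d'=(-38−3·119/38)/(134/19)=-1801/268
back: M3=-1801/268
back: M2=119/38−6/19·-1801/268=352/67
back: M1=-27/8−1/4·352/67=-2513/536
M: M0=0, M1=-2513/536, M2=352/67, M3=-1801/268, M4=0
seg 0: a=0, c=M0/2=0, d=(M1−M0)/(6·2)=-2513/6432, b=Δ0−h0·(2M0+M1)/6=5729/1608
seg 1: a=4, c=M1/2=-2513/1072, d=(M2−M1)/(6·2)=5329/6432, b=Δ1−h1·(2M1+M2)/6=-905/804
seg 2: a=-1, c=M2/2=176/67, d=(M3−M2)/(6·3)=-3209/4824, b=Δ2−h2·(2M2+M3)/6=-901/1608
seg 3: a=3, c=M3/2=-1801/536, d=(M4−M3)/(6·1)=1801/1608, b=Δ3−h3·(2M3+M4)/6=-2219/804
t_q=3 → seg 1, τ=1; S=4+-905/804·τ+-2513/1072·τ²+5329/6432·τ³=2913/2144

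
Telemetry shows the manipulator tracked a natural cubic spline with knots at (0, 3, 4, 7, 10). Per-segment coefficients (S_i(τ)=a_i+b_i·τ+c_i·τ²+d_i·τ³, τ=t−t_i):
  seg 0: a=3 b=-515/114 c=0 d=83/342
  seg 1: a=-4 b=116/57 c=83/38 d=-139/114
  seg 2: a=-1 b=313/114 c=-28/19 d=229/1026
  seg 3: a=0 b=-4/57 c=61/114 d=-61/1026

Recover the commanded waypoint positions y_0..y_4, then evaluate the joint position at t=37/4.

y_0=3 y_1=-4 y_2=-1 y_3=0 y_4=3
S(37/4) = 4557/2432

y_0 = S_0(0) = a_0 = 3
y_1 = S_1(0) = a_1 = -4
y_2 = S_2(0) = a_2 = -1
y_3 = S_3(0) = a_3 = 0
y_4 = S_3(3) = 3
t_q=37/4 is in segment 3 (τ=9/4); S_3(τ)=4557/2432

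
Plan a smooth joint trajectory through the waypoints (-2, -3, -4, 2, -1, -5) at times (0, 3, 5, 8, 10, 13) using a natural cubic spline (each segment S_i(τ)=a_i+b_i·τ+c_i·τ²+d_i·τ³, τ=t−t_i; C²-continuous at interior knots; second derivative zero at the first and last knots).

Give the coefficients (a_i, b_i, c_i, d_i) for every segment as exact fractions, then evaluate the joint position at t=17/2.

  seg 0: a=-2 b=-29/924 c=0 d=-31/924
  seg 1: a=-3 b=-433/462 c=-93/308 d=481/1848
  seg 2: a=-4 b=226/231 c=97/77 d=-91/297
  seg 3: a=2 b=61/231 c=-346/231 d=569/1848
  seg 4: a=-1 b=-313/154 c=323/924 d=-323/8316
S(17/2) = 8851/4928

Δ: Δ0=-1/3, Δ1=-1/2, Δ2=2, Δ3=-3/2, Δ4=-4/3
row 1: diag=10, rhs=-1; c'=1/5, d'=-1/10
row 2: denom=10−2·1/5=48/5; d'=(15−2·-1/10)/(48/5)=19/12
row 3: denom=10−3·5/16=145/16; d'=(-21−3·19/12)/(145/16)=-412/145
row 4: denom=10−2·32/145=1386/145; d'=(1−2·-412/145)/(1386/145)=323/462
back: M4=323/462
back: M3=-412/145−32/145·323/462=-692/231
back: M2=19/12−5/16·-692/231=194/77
back: M1=-1/10−1/5·194/77=-93/154
M: M0=0, M1=-93/154, M2=194/77, M3=-692/231, M4=323/462, M5=0
seg 0: a=-2, c=M0/2=0, d=(M1−M0)/(6·3)=-31/924, b=Δ0−h0·(2M0+M1)/6=-29/924
seg 1: a=-3, c=M1/2=-93/308, d=(M2−M1)/(6·2)=481/1848, b=Δ1−h1·(2M1+M2)/6=-433/462
seg 2: a=-4, c=M2/2=97/77, d=(M3−M2)/(6·3)=-91/297, b=Δ2−h2·(2M2+M3)/6=226/231
seg 3: a=2, c=M3/2=-346/231, d=(M4−M3)/(6·2)=569/1848, b=Δ3−h3·(2M3+M4)/6=61/231
seg 4: a=-1, c=M4/2=323/924, d=(M5−M4)/(6·3)=-323/8316, b=Δ4−h4·(2M4+M5)/6=-313/154
t_q=17/2 → seg 3, τ=1/2; S=2+61/231·τ+-346/231·τ²+569/1848·τ³=8851/4928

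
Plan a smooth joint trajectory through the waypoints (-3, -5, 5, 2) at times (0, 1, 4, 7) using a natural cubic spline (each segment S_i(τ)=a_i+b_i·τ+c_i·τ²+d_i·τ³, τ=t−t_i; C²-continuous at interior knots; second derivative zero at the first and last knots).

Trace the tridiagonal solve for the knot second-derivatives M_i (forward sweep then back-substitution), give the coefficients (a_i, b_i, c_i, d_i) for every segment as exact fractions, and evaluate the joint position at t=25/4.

  seg 0: a=-3 b=-251/87 c=0 d=77/87
  seg 1: a=-5 b=-20/87 c=77/29 d=-383/783
  seg 2: a=5 b=217/87 c=-152/87 d=152/783
S(25/4) = 923/232

Δ: Δ0=-2, Δ1=10/3, Δ2=-1
row 1: diag=8, rhs=32; c'=3/8, d'=4
row 2: denom=12−3·3/8=87/8; d'=(-26−3·4)/(87/8)=-304/87
back: M2=-304/87
back: M1=4−3/8·-304/87=154/29
M: M0=0, M1=154/29, M2=-304/87, M3=0
seg 0: a=-3, c=M0/2=0, d=(M1−M0)/(6·1)=77/87, b=Δ0−h0·(2M0+M1)/6=-251/87
seg 1: a=-5, c=M1/2=77/29, d=(M2−M1)/(6·3)=-383/783, b=Δ1−h1·(2M1+M2)/6=-20/87
seg 2: a=5, c=M2/2=-152/87, d=(M3−M2)/(6·3)=152/783, b=Δ2−h2·(2M2+M3)/6=217/87
t_q=25/4 → seg 2, τ=9/4; S=5+217/87·τ+-152/87·τ²+152/783·τ³=923/232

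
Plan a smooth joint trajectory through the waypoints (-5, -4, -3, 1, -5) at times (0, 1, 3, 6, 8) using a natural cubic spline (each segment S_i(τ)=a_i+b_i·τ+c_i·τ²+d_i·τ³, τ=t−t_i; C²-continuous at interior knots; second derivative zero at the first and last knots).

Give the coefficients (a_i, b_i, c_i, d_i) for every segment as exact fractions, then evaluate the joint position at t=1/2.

Δ: Δ0=1, Δ1=1/2, Δ2=4/3, Δ3=-3
row 1: diag=6, rhs=-3; c'=1/3, d'=-1/2
row 2: denom=10−2·1/3=28/3; d'=(5−2·-1/2)/(28/3)=9/14
row 3: denom=10−3·9/28=253/28; d'=(-26−3·9/14)/(253/28)=-34/11
back: M3=-34/11
back: M2=9/14−9/28·-34/11=18/11
back: M1=-1/2−1/3·18/11=-23/22
M: M0=0, M1=-23/22, M2=18/11, M3=-34/11, M4=0
seg 0: a=-5, c=M0/2=0, d=(M1−M0)/(6·1)=-23/132, b=Δ0−h0·(2M0+M1)/6=155/132
seg 1: a=-4, c=M1/2=-23/44, d=(M2−M1)/(6·2)=59/264, b=Δ1−h1·(2M1+M2)/6=43/66
seg 2: a=-3, c=M2/2=9/11, d=(M3−M2)/(6·3)=-26/99, b=Δ2−h2·(2M2+M3)/6=41/33
seg 3: a=1, c=M3/2=-17/11, d=(M4−M3)/(6·2)=17/66, b=Δ3−h3·(2M3+M4)/6=-31/33
t_q=1/2 → seg 0, τ=1/2; S=-5+155/132·τ+0·τ²+-23/132·τ³=-1561/352

  seg 0: a=-5 b=155/132 c=0 d=-23/132
  seg 1: a=-4 b=43/66 c=-23/44 d=59/264
  seg 2: a=-3 b=41/33 c=9/11 d=-26/99
  seg 3: a=1 b=-31/33 c=-17/11 d=17/66
S(1/2) = -1561/352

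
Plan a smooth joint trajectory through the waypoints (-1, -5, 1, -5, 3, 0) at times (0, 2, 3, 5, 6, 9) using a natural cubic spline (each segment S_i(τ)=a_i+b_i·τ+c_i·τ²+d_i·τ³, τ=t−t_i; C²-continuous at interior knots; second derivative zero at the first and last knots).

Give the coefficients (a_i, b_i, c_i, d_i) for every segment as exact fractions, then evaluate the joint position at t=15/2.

  seg 0: a=-1 b=-8140/1453 c=0 d=2617/2906
  seg 1: a=-5 b=7562/1453 c=7851/1453 d=-6695/1453
  seg 2: a=1 b=3179/1453 c=-12234/1453 d=8465/2906
  seg 3: a=-5 b=5033/1453 c=13161/1453 d=-6570/1453
  seg 4: a=3 b=11645/1453 c=-6549/1453 d=2183/4359
S(15/2) = 76377/11624

Δ: Δ0=-2, Δ1=6, Δ2=-3, Δ3=8, Δ4=-1
row 1: diag=6, rhs=48; c'=1/6, d'=8
row 2: denom=6−1·1/6=35/6; d'=(-54−1·8)/(35/6)=-372/35
row 3: denom=6−2·12/35=186/35; d'=(66−2·-372/35)/(186/35)=509/31
row 4: denom=8−1·35/186=1453/186; d'=(-54−1·509/31)/(1453/186)=-13098/1453
back: M4=-13098/1453
back: M3=509/31−35/186·-13098/1453=26322/1453
back: M2=-372/35−12/35·26322/1453=-24468/1453
back: M1=8−1/6·-24468/1453=15702/1453
M: M0=0, M1=15702/1453, M2=-24468/1453, M3=26322/1453, M4=-13098/1453, M5=0
seg 0: a=-1, c=M0/2=0, d=(M1−M0)/(6·2)=2617/2906, b=Δ0−h0·(2M0+M1)/6=-8140/1453
seg 1: a=-5, c=M1/2=7851/1453, d=(M2−M1)/(6·1)=-6695/1453, b=Δ1−h1·(2M1+M2)/6=7562/1453
seg 2: a=1, c=M2/2=-12234/1453, d=(M3−M2)/(6·2)=8465/2906, b=Δ2−h2·(2M2+M3)/6=3179/1453
seg 3: a=-5, c=M3/2=13161/1453, d=(M4−M3)/(6·1)=-6570/1453, b=Δ3−h3·(2M3+M4)/6=5033/1453
seg 4: a=3, c=M4/2=-6549/1453, d=(M5−M4)/(6·3)=2183/4359, b=Δ4−h4·(2M4+M5)/6=11645/1453
t_q=15/2 → seg 4, τ=3/2; S=3+11645/1453·τ+-6549/1453·τ²+2183/4359·τ³=76377/11624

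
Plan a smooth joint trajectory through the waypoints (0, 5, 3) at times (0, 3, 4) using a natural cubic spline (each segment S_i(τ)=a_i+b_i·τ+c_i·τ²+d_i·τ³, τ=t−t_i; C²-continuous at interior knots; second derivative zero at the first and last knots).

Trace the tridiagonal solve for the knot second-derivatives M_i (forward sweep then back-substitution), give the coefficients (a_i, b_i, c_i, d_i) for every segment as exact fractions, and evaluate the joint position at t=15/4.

  seg 0: a=0 b=73/24 c=0 d=-11/72
  seg 1: a=5 b=-13/12 c=-11/8 d=11/24
S(15/4) = 1847/512

Δ: Δ0=5/3, Δ1=-2
row 1: diag=8, rhs=-22; c'=1/8, d'=-11/4
back: M1=-11/4
M: M0=0, M1=-11/4, M2=0
seg 0: a=0, c=M0/2=0, d=(M1−M0)/(6·3)=-11/72, b=Δ0−h0·(2M0+M1)/6=73/24
seg 1: a=5, c=M1/2=-11/8, d=(M2−M1)/(6·1)=11/24, b=Δ1−h1·(2M1+M2)/6=-13/12
t_q=15/4 → seg 1, τ=3/4; S=5+-13/12·τ+-11/8·τ²+11/24·τ³=1847/512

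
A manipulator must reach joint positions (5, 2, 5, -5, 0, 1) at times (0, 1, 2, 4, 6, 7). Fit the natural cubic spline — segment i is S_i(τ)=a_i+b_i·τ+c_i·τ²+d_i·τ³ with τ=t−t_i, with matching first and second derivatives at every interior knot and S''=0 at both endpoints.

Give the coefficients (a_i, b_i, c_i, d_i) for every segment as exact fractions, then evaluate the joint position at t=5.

Δ: Δ0=-3, Δ1=3, Δ2=-5, Δ3=5/2, Δ4=1
row 1: diag=4, rhs=36; c'=1/4, d'=9
row 2: denom=6−1·1/4=23/4; d'=(-48−1·9)/(23/4)=-228/23
row 3: denom=8−2·8/23=168/23; d'=(45−2·-228/23)/(168/23)=71/8
row 4: denom=6−2·23/84=229/42; d'=(-9−2·71/8)/(229/42)=-2247/458
back: M4=-2247/458
back: M3=71/8−23/84·-2247/458=2340/229
back: M2=-228/23−8/23·2340/229=-3084/229
back: M1=9−1/4·-3084/229=2832/229
M: M0=0, M1=2832/229, M2=-3084/229, M3=2340/229, M4=-2247/458, M5=0
seg 0: a=5, c=M0/2=0, d=(M1−M0)/(6·1)=472/229, b=Δ0−h0·(2M0+M1)/6=-1159/229
seg 1: a=2, c=M1/2=1416/229, d=(M2−M1)/(6·1)=-986/229, b=Δ1−h1·(2M1+M2)/6=257/229
seg 2: a=5, c=M2/2=-1542/229, d=(M3−M2)/(6·2)=452/229, b=Δ2−h2·(2M2+M3)/6=131/229
seg 3: a=-5, c=M3/2=1170/229, d=(M4−M3)/(6·2)=-2309/1832, b=Δ3−h3·(2M3+M4)/6=-613/229
seg 4: a=0, c=M4/2=-2247/916, d=(M5−M4)/(6·1)=749/916, b=Δ4−h4·(2M4+M5)/6=1207/458
t_q=5 → seg 3, τ=1; S=-5+-613/229·τ+1170/229·τ²+-2309/1832·τ³=-7013/1832

  seg 0: a=5 b=-1159/229 c=0 d=472/229
  seg 1: a=2 b=257/229 c=1416/229 d=-986/229
  seg 2: a=5 b=131/229 c=-1542/229 d=452/229
  seg 3: a=-5 b=-613/229 c=1170/229 d=-2309/1832
  seg 4: a=0 b=1207/458 c=-2247/916 d=749/916
S(5) = -7013/1832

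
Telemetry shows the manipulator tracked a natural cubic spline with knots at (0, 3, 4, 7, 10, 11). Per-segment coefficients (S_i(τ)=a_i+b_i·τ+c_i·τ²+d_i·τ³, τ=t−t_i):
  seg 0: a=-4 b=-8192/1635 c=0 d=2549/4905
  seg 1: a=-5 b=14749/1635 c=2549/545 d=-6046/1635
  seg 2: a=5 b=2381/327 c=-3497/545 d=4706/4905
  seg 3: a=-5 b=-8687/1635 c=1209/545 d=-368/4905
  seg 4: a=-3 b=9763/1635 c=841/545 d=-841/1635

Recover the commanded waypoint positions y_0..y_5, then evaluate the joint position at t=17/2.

y_0 = S_0(0) = a_0 = -4
y_1 = S_1(0) = a_1 = -5
y_2 = S_2(0) = a_2 = 5
y_3 = S_3(0) = a_3 = -5
y_4 = S_4(0) = a_4 = -3
y_5 = S_4(1) = 4
t_q=17/2 is in segment 3 (τ=3/2); S_3(τ)=-3589/436

y_0=-4 y_1=-5 y_2=5 y_3=-5 y_4=-3 y_5=4
S(17/2) = -3589/436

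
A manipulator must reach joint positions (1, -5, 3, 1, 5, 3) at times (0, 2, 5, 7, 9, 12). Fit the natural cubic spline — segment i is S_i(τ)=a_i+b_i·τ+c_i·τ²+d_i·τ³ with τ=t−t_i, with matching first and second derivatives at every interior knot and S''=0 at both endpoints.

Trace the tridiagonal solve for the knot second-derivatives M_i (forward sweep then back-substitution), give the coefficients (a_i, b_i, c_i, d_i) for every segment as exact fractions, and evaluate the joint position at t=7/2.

  seg 0: a=1 b=-7451/1629 c=0 d=641/1629
  seg 1: a=-5 b=241/1629 c=1282/543 d=-7435/14661
  seg 2: a=3 b=1012/1629 c=-3589/1629 d=4537/6516
  seg 3: a=1 b=89/543 c=6433/3258 d=-1721/3258
  seg 4: a=5 b=2807/1629 c=-3893/3258 d=3893/29322
S(7/2) = -1705/1448

Δ: Δ0=-3, Δ1=8/3, Δ2=-1, Δ3=2, Δ4=-2/3
row 1: diag=10, rhs=34; c'=3/10, d'=17/5
row 2: denom=10−3·3/10=91/10; d'=(-22−3·17/5)/(91/10)=-46/13
row 3: denom=8−2·20/91=688/91; d'=(18−2·-46/13)/(688/91)=1141/344
row 4: denom=10−2·91/344=1629/172; d'=(-16−2·1141/344)/(1629/172)=-3893/1629
back: M4=-3893/1629
back: M3=1141/344−91/344·-3893/1629=6433/1629
back: M2=-46/13−20/91·6433/1629=-7178/1629
back: M1=17/5−3/10·-7178/1629=2564/543
M: M0=0, M1=2564/543, M2=-7178/1629, M3=6433/1629, M4=-3893/1629, M5=0
seg 0: a=1, c=M0/2=0, d=(M1−M0)/(6·2)=641/1629, b=Δ0−h0·(2M0+M1)/6=-7451/1629
seg 1: a=-5, c=M1/2=1282/543, d=(M2−M1)/(6·3)=-7435/14661, b=Δ1−h1·(2M1+M2)/6=241/1629
seg 2: a=3, c=M2/2=-3589/1629, d=(M3−M2)/(6·2)=4537/6516, b=Δ2−h2·(2M2+M3)/6=1012/1629
seg 3: a=1, c=M3/2=6433/3258, d=(M4−M3)/(6·2)=-1721/3258, b=Δ3−h3·(2M3+M4)/6=89/543
seg 4: a=5, c=M4/2=-3893/3258, d=(M5−M4)/(6·3)=3893/29322, b=Δ4−h4·(2M4+M5)/6=2807/1629
t_q=7/2 → seg 1, τ=3/2; S=-5+241/1629·τ+1282/543·τ²+-7435/14661·τ³=-1705/1448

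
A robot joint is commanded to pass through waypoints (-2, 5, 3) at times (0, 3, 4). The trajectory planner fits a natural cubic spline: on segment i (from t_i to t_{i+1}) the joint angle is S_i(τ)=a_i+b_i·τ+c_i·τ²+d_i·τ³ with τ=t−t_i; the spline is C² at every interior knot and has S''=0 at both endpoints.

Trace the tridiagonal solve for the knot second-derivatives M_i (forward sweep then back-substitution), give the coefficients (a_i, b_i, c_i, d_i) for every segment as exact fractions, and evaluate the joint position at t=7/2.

  seg 0: a=-2 b=95/24 c=0 d=-13/72
  seg 1: a=5 b=-11/12 c=-13/8 d=13/24
S(7/2) = 269/64

Δ: Δ0=7/3, Δ1=-2
row 1: diag=8, rhs=-26; c'=1/8, d'=-13/4
back: M1=-13/4
M: M0=0, M1=-13/4, M2=0
seg 0: a=-2, c=M0/2=0, d=(M1−M0)/(6·3)=-13/72, b=Δ0−h0·(2M0+M1)/6=95/24
seg 1: a=5, c=M1/2=-13/8, d=(M2−M1)/(6·1)=13/24, b=Δ1−h1·(2M1+M2)/6=-11/12
t_q=7/2 → seg 1, τ=1/2; S=5+-11/12·τ+-13/8·τ²+13/24·τ³=269/64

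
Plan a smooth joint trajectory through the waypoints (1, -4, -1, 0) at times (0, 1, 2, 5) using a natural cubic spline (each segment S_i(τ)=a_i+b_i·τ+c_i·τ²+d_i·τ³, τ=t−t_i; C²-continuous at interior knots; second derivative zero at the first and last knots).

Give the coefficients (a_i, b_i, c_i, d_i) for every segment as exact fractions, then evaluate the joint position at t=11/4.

Δ: Δ0=-5, Δ1=3, Δ2=1/3
row 1: diag=4, rhs=48; c'=1/4, d'=12
row 2: denom=8−1·1/4=31/4; d'=(-16−1·12)/(31/4)=-112/31
back: M2=-112/31
back: M1=12−1/4·-112/31=400/31
M: M0=0, M1=400/31, M2=-112/31, M3=0
seg 0: a=1, c=M0/2=0, d=(M1−M0)/(6·1)=200/93, b=Δ0−h0·(2M0+M1)/6=-665/93
seg 1: a=-4, c=M1/2=200/31, d=(M2−M1)/(6·1)=-256/93, b=Δ1−h1·(2M1+M2)/6=-65/93
seg 2: a=-1, c=M2/2=-56/31, d=(M3−M2)/(6·3)=56/279, b=Δ2−h2·(2M2+M3)/6=367/93
t_q=11/4 → seg 2, τ=3/4; S=-1+367/93·τ+-56/31·τ²+56/279·τ³=255/248

  seg 0: a=1 b=-665/93 c=0 d=200/93
  seg 1: a=-4 b=-65/93 c=200/31 d=-256/93
  seg 2: a=-1 b=367/93 c=-56/31 d=56/279
S(11/4) = 255/248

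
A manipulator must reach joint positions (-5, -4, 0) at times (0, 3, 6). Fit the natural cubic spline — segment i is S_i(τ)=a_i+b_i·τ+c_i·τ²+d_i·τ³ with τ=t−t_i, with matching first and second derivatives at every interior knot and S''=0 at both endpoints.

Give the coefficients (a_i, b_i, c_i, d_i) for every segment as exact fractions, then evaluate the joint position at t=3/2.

  seg 0: a=-5 b=1/12 c=0 d=1/36
  seg 1: a=-4 b=5/6 c=1/4 d=-1/36
S(3/2) = -153/32

Δ: Δ0=1/3, Δ1=4/3
row 1: diag=12, rhs=6; c'=1/4, d'=1/2
back: M1=1/2
M: M0=0, M1=1/2, M2=0
seg 0: a=-5, c=M0/2=0, d=(M1−M0)/(6·3)=1/36, b=Δ0−h0·(2M0+M1)/6=1/12
seg 1: a=-4, c=M1/2=1/4, d=(M2−M1)/(6·3)=-1/36, b=Δ1−h1·(2M1+M2)/6=5/6
t_q=3/2 → seg 0, τ=3/2; S=-5+1/12·τ+0·τ²+1/36·τ³=-153/32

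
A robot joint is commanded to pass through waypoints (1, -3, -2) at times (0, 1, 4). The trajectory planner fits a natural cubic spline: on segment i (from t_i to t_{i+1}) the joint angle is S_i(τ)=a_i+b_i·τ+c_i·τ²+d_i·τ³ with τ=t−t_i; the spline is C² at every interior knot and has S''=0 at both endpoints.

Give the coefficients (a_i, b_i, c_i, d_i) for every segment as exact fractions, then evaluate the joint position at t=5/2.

  seg 0: a=1 b=-109/24 c=0 d=13/24
  seg 1: a=-3 b=-35/12 c=13/8 d=-13/72
S(5/2) = -277/64

Δ: Δ0=-4, Δ1=1/3
row 1: diag=8, rhs=26; c'=3/8, d'=13/4
back: M1=13/4
M: M0=0, M1=13/4, M2=0
seg 0: a=1, c=M0/2=0, d=(M1−M0)/(6·1)=13/24, b=Δ0−h0·(2M0+M1)/6=-109/24
seg 1: a=-3, c=M1/2=13/8, d=(M2−M1)/(6·3)=-13/72, b=Δ1−h1·(2M1+M2)/6=-35/12
t_q=5/2 → seg 1, τ=3/2; S=-3+-35/12·τ+13/8·τ²+-13/72·τ³=-277/64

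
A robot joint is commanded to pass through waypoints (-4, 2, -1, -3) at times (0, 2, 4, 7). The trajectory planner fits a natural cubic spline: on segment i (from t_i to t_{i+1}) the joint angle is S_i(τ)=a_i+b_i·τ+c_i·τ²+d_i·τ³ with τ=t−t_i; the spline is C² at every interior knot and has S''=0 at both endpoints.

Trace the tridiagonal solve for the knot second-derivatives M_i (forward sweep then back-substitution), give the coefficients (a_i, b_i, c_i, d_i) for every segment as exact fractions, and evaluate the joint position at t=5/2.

Δ: Δ0=3, Δ1=-3/2, Δ2=-2/3
row 1: diag=8, rhs=-27; c'=1/4, d'=-27/8
row 2: denom=10−2·1/4=19/2; d'=(5−2·-27/8)/(19/2)=47/38
back: M2=47/38
back: M1=-27/8−1/4·47/38=-70/19
M: M0=0, M1=-70/19, M2=47/38, M3=0
seg 0: a=-4, c=M0/2=0, d=(M1−M0)/(6·2)=-35/114, b=Δ0−h0·(2M0+M1)/6=241/57
seg 1: a=2, c=M1/2=-35/19, d=(M2−M1)/(6·2)=187/456, b=Δ1−h1·(2M1+M2)/6=31/57
seg 2: a=-1, c=M2/2=47/76, d=(M3−M2)/(6·3)=-47/684, b=Δ2−h2·(2M2+M3)/6=-217/114
t_q=5/2 → seg 1, τ=1/2; S=2+31/57·τ+-35/19·τ²+187/456·τ³=2265/1216

  seg 0: a=-4 b=241/57 c=0 d=-35/114
  seg 1: a=2 b=31/57 c=-35/19 d=187/456
  seg 2: a=-1 b=-217/114 c=47/76 d=-47/684
S(5/2) = 2265/1216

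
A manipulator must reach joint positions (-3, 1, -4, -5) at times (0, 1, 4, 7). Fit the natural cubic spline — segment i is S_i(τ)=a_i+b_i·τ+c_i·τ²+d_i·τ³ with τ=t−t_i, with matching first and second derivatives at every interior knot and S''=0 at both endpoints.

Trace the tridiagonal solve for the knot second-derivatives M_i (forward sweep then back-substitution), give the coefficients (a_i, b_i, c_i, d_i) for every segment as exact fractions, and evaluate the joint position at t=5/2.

Δ: Δ0=4, Δ1=-5/3, Δ2=-1/3
row 1: diag=8, rhs=-34; c'=3/8, d'=-17/4
row 2: denom=12−3·3/8=87/8; d'=(8−3·-17/4)/(87/8)=166/87
back: M2=166/87
back: M1=-17/4−3/8·166/87=-144/29
M: M0=0, M1=-144/29, M2=166/87, M3=0
seg 0: a=-3, c=M0/2=0, d=(M1−M0)/(6·1)=-24/29, b=Δ0−h0·(2M0+M1)/6=140/29
seg 1: a=1, c=M1/2=-72/29, d=(M2−M1)/(6·3)=299/783, b=Δ1−h1·(2M1+M2)/6=68/29
seg 2: a=-4, c=M2/2=83/87, d=(M3−M2)/(6·3)=-83/783, b=Δ2−h2·(2M2+M3)/6=-65/29
t_q=5/2 → seg 1, τ=3/2; S=1+68/29·τ+-72/29·τ²+299/783·τ³=51/232

  seg 0: a=-3 b=140/29 c=0 d=-24/29
  seg 1: a=1 b=68/29 c=-72/29 d=299/783
  seg 2: a=-4 b=-65/29 c=83/87 d=-83/783
S(5/2) = 51/232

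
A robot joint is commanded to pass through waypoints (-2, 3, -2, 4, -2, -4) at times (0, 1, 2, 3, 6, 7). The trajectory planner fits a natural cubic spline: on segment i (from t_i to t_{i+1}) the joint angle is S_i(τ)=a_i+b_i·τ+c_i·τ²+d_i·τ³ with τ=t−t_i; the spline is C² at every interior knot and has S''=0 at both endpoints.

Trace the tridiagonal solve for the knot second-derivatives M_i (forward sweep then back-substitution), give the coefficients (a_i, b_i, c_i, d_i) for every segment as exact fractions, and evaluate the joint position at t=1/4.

  seg 0: a=-2 b=6754/793 c=0 d=-2789/793
  seg 1: a=3 b=-1613/793 c=-8367/793 d=6015/793
  seg 2: a=-2 b=-302/793 c=9678/793 d=-4618/793
  seg 3: a=4 b=400/61 c=-4176/793 d=638/793
  seg 4: a=-2 b=-2630/793 c=1566/793 d=-522/793
S(1/4) = 3771/50752

Δ: Δ0=5, Δ1=-5, Δ2=6, Δ3=-2, Δ4=-2
row 1: diag=4, rhs=-60; c'=1/4, d'=-15
row 2: denom=4−1·1/4=15/4; d'=(66−1·-15)/(15/4)=108/5
row 3: denom=8−1·4/15=116/15; d'=(-48−1·108/5)/(116/15)=-9
row 4: denom=8−3·45/116=793/116; d'=(0−3·-9)/(793/116)=3132/793
back: M4=3132/793
back: M3=-9−45/116·3132/793=-8352/793
back: M2=108/5−4/15·-8352/793=19356/793
back: M1=-15−1/4·19356/793=-16734/793
M: M0=0, M1=-16734/793, M2=19356/793, M3=-8352/793, M4=3132/793, M5=0
seg 0: a=-2, c=M0/2=0, d=(M1−M0)/(6·1)=-2789/793, b=Δ0−h0·(2M0+M1)/6=6754/793
seg 1: a=3, c=M1/2=-8367/793, d=(M2−M1)/(6·1)=6015/793, b=Δ1−h1·(2M1+M2)/6=-1613/793
seg 2: a=-2, c=M2/2=9678/793, d=(M3−M2)/(6·1)=-4618/793, b=Δ2−h2·(2M2+M3)/6=-302/793
seg 3: a=4, c=M3/2=-4176/793, d=(M4−M3)/(6·3)=638/793, b=Δ3−h3·(2M3+M4)/6=400/61
seg 4: a=-2, c=M4/2=1566/793, d=(M5−M4)/(6·1)=-522/793, b=Δ4−h4·(2M4+M5)/6=-2630/793
t_q=1/4 → seg 0, τ=1/4; S=-2+6754/793·τ+0·τ²+-2789/793·τ³=3771/50752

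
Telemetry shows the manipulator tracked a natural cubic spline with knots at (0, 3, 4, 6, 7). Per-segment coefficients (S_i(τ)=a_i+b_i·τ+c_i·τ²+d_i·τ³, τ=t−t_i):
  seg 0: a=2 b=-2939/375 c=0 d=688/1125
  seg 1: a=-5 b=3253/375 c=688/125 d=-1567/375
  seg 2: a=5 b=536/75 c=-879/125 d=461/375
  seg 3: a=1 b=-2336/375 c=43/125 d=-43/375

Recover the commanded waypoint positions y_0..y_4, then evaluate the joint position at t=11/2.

y_0 = S_0(0) = a_0 = 2
y_1 = S_1(0) = a_1 = -5
y_2 = S_2(0) = a_2 = 5
y_3 = S_3(0) = a_3 = 1
y_4 = S_3(1) = -5
t_q=11/2 is in segment 2 (τ=3/2); S_2(τ)=4047/1000

y_0=2 y_1=-5 y_2=5 y_3=1 y_4=-5
S(11/2) = 4047/1000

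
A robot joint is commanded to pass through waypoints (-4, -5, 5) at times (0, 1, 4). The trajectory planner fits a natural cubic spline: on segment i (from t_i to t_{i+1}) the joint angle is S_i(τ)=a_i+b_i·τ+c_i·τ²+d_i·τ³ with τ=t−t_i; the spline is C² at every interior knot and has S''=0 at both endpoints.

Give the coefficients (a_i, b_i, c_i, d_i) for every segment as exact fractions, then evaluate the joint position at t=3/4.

Δ: Δ0=-1, Δ1=10/3
row 1: diag=8, rhs=26; c'=3/8, d'=13/4
back: M1=13/4
M: M0=0, M1=13/4, M2=0
seg 0: a=-4, c=M0/2=0, d=(M1−M0)/(6·1)=13/24, b=Δ0−h0·(2M0+M1)/6=-37/24
seg 1: a=-5, c=M1/2=13/8, d=(M2−M1)/(6·3)=-13/72, b=Δ1−h1·(2M1+M2)/6=1/12
t_q=3/4 → seg 0, τ=3/4; S=-4+-37/24·τ+0·τ²+13/24·τ³=-2523/512

  seg 0: a=-4 b=-37/24 c=0 d=13/24
  seg 1: a=-5 b=1/12 c=13/8 d=-13/72
S(3/4) = -2523/512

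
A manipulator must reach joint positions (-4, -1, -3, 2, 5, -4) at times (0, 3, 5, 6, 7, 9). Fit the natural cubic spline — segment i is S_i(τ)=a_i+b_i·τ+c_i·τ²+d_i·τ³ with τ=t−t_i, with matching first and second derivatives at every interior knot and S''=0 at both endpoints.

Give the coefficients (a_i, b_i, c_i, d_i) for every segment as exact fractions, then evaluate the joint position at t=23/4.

  seg 0: a=-4 b=2875/1228 c=0 d=-183/1228
  seg 1: a=-1 b=-1033/614 c=-1647/1228 d=1033/1228
  seg 2: a=-3 b=1871/614 c=4551/1228 d=-2153/1228
  seg 3: a=2 b=6385/1228 c=-477/307 d=-793/1228
  seg 4: a=5 b=95/614 c=-4287/1228 d=1429/2456
S(23/4) = 49545/78592

Δ: Δ0=1, Δ1=-1, Δ2=5, Δ3=3, Δ4=-9/2
row 1: diag=10, rhs=-12; c'=1/5, d'=-6/5
row 2: denom=6−2·1/5=28/5; d'=(36−2·-6/5)/(28/5)=48/7
row 3: denom=4−1·5/28=107/28; d'=(-12−1·48/7)/(107/28)=-528/107
row 4: denom=6−1·28/107=614/107; d'=(-45−1·-528/107)/(614/107)=-4287/614
back: M4=-4287/614
back: M3=-528/107−28/107·-4287/614=-954/307
back: M2=48/7−5/28·-954/307=4551/614
back: M1=-6/5−1/5·4551/614=-1647/614
M: M0=0, M1=-1647/614, M2=4551/614, M3=-954/307, M4=-4287/614, M5=0
seg 0: a=-4, c=M0/2=0, d=(M1−M0)/(6·3)=-183/1228, b=Δ0−h0·(2M0+M1)/6=2875/1228
seg 1: a=-1, c=M1/2=-1647/1228, d=(M2−M1)/(6·2)=1033/1228, b=Δ1−h1·(2M1+M2)/6=-1033/614
seg 2: a=-3, c=M2/2=4551/1228, d=(M3−M2)/(6·1)=-2153/1228, b=Δ2−h2·(2M2+M3)/6=1871/614
seg 3: a=2, c=M3/2=-477/307, d=(M4−M3)/(6·1)=-793/1228, b=Δ3−h3·(2M3+M4)/6=6385/1228
seg 4: a=5, c=M4/2=-4287/1228, d=(M5−M4)/(6·2)=1429/2456, b=Δ4−h4·(2M4+M5)/6=95/614
t_q=23/4 → seg 2, τ=3/4; S=-3+1871/614·τ+4551/1228·τ²+-2153/1228·τ³=49545/78592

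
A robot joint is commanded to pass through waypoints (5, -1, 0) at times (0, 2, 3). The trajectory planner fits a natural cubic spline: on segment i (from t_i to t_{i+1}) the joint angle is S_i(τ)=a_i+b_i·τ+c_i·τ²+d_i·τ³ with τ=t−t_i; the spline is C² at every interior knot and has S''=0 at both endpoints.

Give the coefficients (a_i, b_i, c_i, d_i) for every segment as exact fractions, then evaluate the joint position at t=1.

  seg 0: a=5 b=-13/3 c=0 d=1/3
  seg 1: a=-1 b=-1/3 c=2 d=-2/3
S(1) = 1

Δ: Δ0=-3, Δ1=1
row 1: diag=6, rhs=24; c'=1/6, d'=4
back: M1=4
M: M0=0, M1=4, M2=0
seg 0: a=5, c=M0/2=0, d=(M1−M0)/(6·2)=1/3, b=Δ0−h0·(2M0+M1)/6=-13/3
seg 1: a=-1, c=M1/2=2, d=(M2−M1)/(6·1)=-2/3, b=Δ1−h1·(2M1+M2)/6=-1/3
t_q=1 → seg 0, τ=1; S=5+-13/3·τ+0·τ²+1/3·τ³=1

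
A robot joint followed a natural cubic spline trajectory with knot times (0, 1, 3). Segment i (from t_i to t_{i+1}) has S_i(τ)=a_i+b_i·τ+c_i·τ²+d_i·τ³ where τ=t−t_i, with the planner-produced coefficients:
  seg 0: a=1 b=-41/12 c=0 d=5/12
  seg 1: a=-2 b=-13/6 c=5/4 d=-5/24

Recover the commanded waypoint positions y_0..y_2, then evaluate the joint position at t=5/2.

y_0 = S_0(0) = a_0 = 1
y_1 = S_1(0) = a_1 = -2
y_2 = S_1(2) = -3
t_q=5/2 is in segment 1 (τ=3/2); S_1(τ)=-201/64

y_0=1 y_1=-2 y_2=-3
S(5/2) = -201/64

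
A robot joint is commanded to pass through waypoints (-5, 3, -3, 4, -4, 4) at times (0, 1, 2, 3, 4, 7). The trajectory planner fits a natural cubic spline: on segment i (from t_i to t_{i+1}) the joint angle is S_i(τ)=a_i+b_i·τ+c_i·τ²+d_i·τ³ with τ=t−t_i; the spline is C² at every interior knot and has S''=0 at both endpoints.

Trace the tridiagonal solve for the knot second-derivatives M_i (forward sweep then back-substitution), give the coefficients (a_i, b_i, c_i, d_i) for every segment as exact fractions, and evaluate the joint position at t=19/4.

  seg 0: a=-5 b=16865/1299 c=0 d=-6473/1299
  seg 1: a=3 b=-2554/1299 c=-6473/433 d=14179/1299
  seg 2: a=-3 b=1145/1299 c=7706/433 d=-15170/1299
  seg 3: a=4 b=1871/1299 c=-7464/433 d=10129/1299
  seg 4: a=-4 b=-12526/1299 c=2665/433 d=-2665/3897
S(19/4) = -223319/27712

Δ: Δ0=8, Δ1=-6, Δ2=7, Δ3=-8, Δ4=8/3
row 1: diag=4, rhs=-84; c'=1/4, d'=-21
row 2: denom=4−1·1/4=15/4; d'=(78−1·-21)/(15/4)=132/5
row 3: denom=4−1·4/15=56/15; d'=(-90−1·132/5)/(56/15)=-873/28
row 4: denom=8−1·15/56=433/56; d'=(64−1·-873/28)/(433/56)=5330/433
back: M4=5330/433
back: M3=-873/28−15/56·5330/433=-14928/433
back: M2=132/5−4/15·-14928/433=15412/433
back: M1=-21−1/4·15412/433=-12946/433
M: M0=0, M1=-12946/433, M2=15412/433, M3=-14928/433, M4=5330/433, M5=0
seg 0: a=-5, c=M0/2=0, d=(M1−M0)/(6·1)=-6473/1299, b=Δ0−h0·(2M0+M1)/6=16865/1299
seg 1: a=3, c=M1/2=-6473/433, d=(M2−M1)/(6·1)=14179/1299, b=Δ1−h1·(2M1+M2)/6=-2554/1299
seg 2: a=-3, c=M2/2=7706/433, d=(M3−M2)/(6·1)=-15170/1299, b=Δ2−h2·(2M2+M3)/6=1145/1299
seg 3: a=4, c=M3/2=-7464/433, d=(M4−M3)/(6·1)=10129/1299, b=Δ3−h3·(2M3+M4)/6=1871/1299
seg 4: a=-4, c=M4/2=2665/433, d=(M5−M4)/(6·3)=-2665/3897, b=Δ4−h4·(2M4+M5)/6=-12526/1299
t_q=19/4 → seg 4, τ=3/4; S=-4+-12526/1299·τ+2665/433·τ²+-2665/3897·τ³=-223319/27712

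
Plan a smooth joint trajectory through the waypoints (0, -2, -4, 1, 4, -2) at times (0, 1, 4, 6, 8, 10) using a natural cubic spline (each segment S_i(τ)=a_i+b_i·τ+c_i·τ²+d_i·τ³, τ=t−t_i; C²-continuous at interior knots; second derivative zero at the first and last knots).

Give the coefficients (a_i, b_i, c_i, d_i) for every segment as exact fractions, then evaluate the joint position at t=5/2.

Δ: Δ0=-2, Δ1=-2/3, Δ2=5/2, Δ3=3/2, Δ4=-3
row 1: diag=8, rhs=8; c'=3/8, d'=1
row 2: denom=10−3·3/8=71/8; d'=(19−3·1)/(71/8)=128/71
row 3: denom=8−2·16/71=536/71; d'=(-6−2·128/71)/(536/71)=-341/268
row 4: denom=8−2·71/268=1001/134; d'=(-27−2·-341/268)/(1001/134)=-3277/1001
back: M4=-3277/1001
back: M3=-341/268−71/268·-3277/1001=-811/2002
back: M2=128/71−16/71·-811/2002=1896/1001
back: M1=1−3/8·1896/1001=290/1001
M: M0=0, M1=290/1001, M2=1896/1001, M3=-811/2002, M4=-3277/1001, M5=0
seg 0: a=0, c=M0/2=0, d=(M1−M0)/(6·1)=145/3003, b=Δ0−h0·(2M0+M1)/6=-6151/3003
seg 1: a=-2, c=M1/2=145/1001, d=(M2−M1)/(6·3)=73/819, b=Δ1−h1·(2M1+M2)/6=-5716/3003
seg 2: a=-4, c=M2/2=948/1001, d=(M3−M2)/(6·2)=-4603/24024, b=Δ2−h2·(2M2+M3)/6=317/231
seg 3: a=1, c=M3/2=-811/4004, d=(M4−M3)/(6·2)=-5743/24024, b=Δ3−h3·(2M3+M4)/6=2455/858
seg 4: a=4, c=M4/2=-3277/2002, d=(M5−M4)/(6·2)=3277/12012, b=Δ4−h4·(2M4+M5)/6=-2455/3003
t_q=5/2 → seg 1, τ=3/2; S=-2+-5716/3003·τ+145/1001·τ²+73/819·τ³=-33861/8008

  seg 0: a=0 b=-6151/3003 c=0 d=145/3003
  seg 1: a=-2 b=-5716/3003 c=145/1001 d=73/819
  seg 2: a=-4 b=317/231 c=948/1001 d=-4603/24024
  seg 3: a=1 b=2455/858 c=-811/4004 d=-5743/24024
  seg 4: a=4 b=-2455/3003 c=-3277/2002 d=3277/12012
S(5/2) = -33861/8008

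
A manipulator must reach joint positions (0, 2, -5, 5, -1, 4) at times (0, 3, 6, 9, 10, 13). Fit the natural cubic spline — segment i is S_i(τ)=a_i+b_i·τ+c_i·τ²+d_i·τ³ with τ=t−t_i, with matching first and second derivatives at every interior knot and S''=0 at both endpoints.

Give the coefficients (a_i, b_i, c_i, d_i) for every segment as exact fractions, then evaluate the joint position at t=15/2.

  seg 0: a=0 b=618/283 c=0 d=-1288/7641
  seg 1: a=2 b=-670/283 c=-1288/849 d=3893/7641
  seg 2: a=-5 b=647/283 c=2605/849 d=-6926/7641
  seg 3: a=5 b=-1069/283 c=-4321/849 d=2434/849
  seg 4: a=-1 b=-4547/849 c=2981/849 d=-2981/7641
S(15/2) = 1287/566

Δ: Δ0=2/3, Δ1=-7/3, Δ2=10/3, Δ3=-6, Δ4=5/3
row 1: diag=12, rhs=-18; c'=1/4, d'=-3/2
row 2: denom=12−3·1/4=45/4; d'=(34−3·-3/2)/(45/4)=154/45
row 3: denom=8−3·4/15=36/5; d'=(-56−3·154/45)/(36/5)=-497/54
row 4: denom=8−1·5/36=283/36; d'=(46−1·-497/54)/(283/36)=5962/849
back: M4=5962/849
back: M3=-497/54−5/36·5962/849=-8642/849
back: M2=154/45−4/15·-8642/849=5210/849
back: M1=-3/2−1/4·5210/849=-2576/849
M: M0=0, M1=-2576/849, M2=5210/849, M3=-8642/849, M4=5962/849, M5=0
seg 0: a=0, c=M0/2=0, d=(M1−M0)/(6·3)=-1288/7641, b=Δ0−h0·(2M0+M1)/6=618/283
seg 1: a=2, c=M1/2=-1288/849, d=(M2−M1)/(6·3)=3893/7641, b=Δ1−h1·(2M1+M2)/6=-670/283
seg 2: a=-5, c=M2/2=2605/849, d=(M3−M2)/(6·3)=-6926/7641, b=Δ2−h2·(2M2+M3)/6=647/283
seg 3: a=5, c=M3/2=-4321/849, d=(M4−M3)/(6·1)=2434/849, b=Δ3−h3·(2M3+M4)/6=-1069/283
seg 4: a=-1, c=M4/2=2981/849, d=(M5−M4)/(6·3)=-2981/7641, b=Δ4−h4·(2M4+M5)/6=-4547/849
t_q=15/2 → seg 2, τ=3/2; S=-5+647/283·τ+2605/849·τ²+-6926/7641·τ³=1287/566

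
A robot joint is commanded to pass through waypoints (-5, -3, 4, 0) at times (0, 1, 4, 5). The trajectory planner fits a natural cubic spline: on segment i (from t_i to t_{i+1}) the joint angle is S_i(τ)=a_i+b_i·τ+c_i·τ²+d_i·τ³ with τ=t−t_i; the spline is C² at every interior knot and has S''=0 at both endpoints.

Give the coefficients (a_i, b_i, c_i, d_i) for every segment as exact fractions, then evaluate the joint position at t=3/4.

Δ: Δ0=2, Δ1=7/3, Δ2=-4
row 1: diag=8, rhs=2; c'=3/8, d'=1/4
row 2: denom=8−3·3/8=55/8; d'=(-38−3·1/4)/(55/8)=-62/11
back: M2=-62/11
back: M1=1/4−3/8·-62/11=26/11
M: M0=0, M1=26/11, M2=-62/11, M3=0
seg 0: a=-5, c=M0/2=0, d=(M1−M0)/(6·1)=13/33, b=Δ0−h0·(2M0+M1)/6=53/33
seg 1: a=-3, c=M1/2=13/11, d=(M2−M1)/(6·3)=-4/9, b=Δ1−h1·(2M1+M2)/6=92/33
seg 2: a=4, c=M2/2=-31/11, d=(M3−M2)/(6·1)=31/33, b=Δ2−h2·(2M2+M3)/6=-70/33
t_q=3/4 → seg 0, τ=3/4; S=-5+53/33·τ+0·τ²+13/33·τ³=-2555/704

  seg 0: a=-5 b=53/33 c=0 d=13/33
  seg 1: a=-3 b=92/33 c=13/11 d=-4/9
  seg 2: a=4 b=-70/33 c=-31/11 d=31/33
S(3/4) = -2555/704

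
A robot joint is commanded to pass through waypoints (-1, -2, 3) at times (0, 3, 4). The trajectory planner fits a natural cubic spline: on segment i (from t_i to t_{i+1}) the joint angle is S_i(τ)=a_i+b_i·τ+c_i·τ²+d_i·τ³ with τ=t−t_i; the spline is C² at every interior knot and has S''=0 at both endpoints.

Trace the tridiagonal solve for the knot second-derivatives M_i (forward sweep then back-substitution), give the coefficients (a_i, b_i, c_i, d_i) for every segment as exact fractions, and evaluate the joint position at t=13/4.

Δ: Δ0=-1/3, Δ1=5
row 1: diag=8, rhs=32; c'=1/8, d'=4
back: M1=4
M: M0=0, M1=4, M2=0
seg 0: a=-1, c=M0/2=0, d=(M1−M0)/(6·3)=2/9, b=Δ0−h0·(2M0+M1)/6=-7/3
seg 1: a=-2, c=M1/2=2, d=(M2−M1)/(6·1)=-2/3, b=Δ1−h1·(2M1+M2)/6=11/3
t_q=13/4 → seg 1, τ=1/4; S=-2+11/3·τ+2·τ²+-2/3·τ³=-31/32

  seg 0: a=-1 b=-7/3 c=0 d=2/9
  seg 1: a=-2 b=11/3 c=2 d=-2/3
S(13/4) = -31/32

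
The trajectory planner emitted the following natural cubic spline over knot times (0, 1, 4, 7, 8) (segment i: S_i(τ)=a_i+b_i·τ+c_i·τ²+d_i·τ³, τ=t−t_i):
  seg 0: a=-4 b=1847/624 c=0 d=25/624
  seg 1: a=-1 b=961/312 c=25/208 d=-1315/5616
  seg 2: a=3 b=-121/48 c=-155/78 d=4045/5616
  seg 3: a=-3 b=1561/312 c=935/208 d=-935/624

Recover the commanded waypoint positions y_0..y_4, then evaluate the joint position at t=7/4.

y_0 = S_0(0) = a_0 = -4
y_1 = S_1(0) = a_1 = -1
y_2 = S_2(0) = a_2 = 3
y_3 = S_3(0) = a_3 = -3
y_4 = S_3(1) = 5
t_q=7/4 is in segment 1 (τ=3/4); S_1(τ)=17025/13312

y_0=-4 y_1=-1 y_2=3 y_3=-3 y_4=5
S(7/4) = 17025/13312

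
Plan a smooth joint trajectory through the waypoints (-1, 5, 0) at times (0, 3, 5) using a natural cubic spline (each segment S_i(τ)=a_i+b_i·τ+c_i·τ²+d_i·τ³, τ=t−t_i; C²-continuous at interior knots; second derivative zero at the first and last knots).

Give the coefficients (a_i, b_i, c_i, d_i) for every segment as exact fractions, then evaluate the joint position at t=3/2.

  seg 0: a=-1 b=67/20 c=0 d=-3/20
  seg 1: a=5 b=-7/10 c=-27/20 d=9/40
S(3/2) = 563/160

Δ: Δ0=2, Δ1=-5/2
row 1: diag=10, rhs=-27; c'=1/5, d'=-27/10
back: M1=-27/10
M: M0=0, M1=-27/10, M2=0
seg 0: a=-1, c=M0/2=0, d=(M1−M0)/(6·3)=-3/20, b=Δ0−h0·(2M0+M1)/6=67/20
seg 1: a=5, c=M1/2=-27/20, d=(M2−M1)/(6·2)=9/40, b=Δ1−h1·(2M1+M2)/6=-7/10
t_q=3/2 → seg 0, τ=3/2; S=-1+67/20·τ+0·τ²+-3/20·τ³=563/160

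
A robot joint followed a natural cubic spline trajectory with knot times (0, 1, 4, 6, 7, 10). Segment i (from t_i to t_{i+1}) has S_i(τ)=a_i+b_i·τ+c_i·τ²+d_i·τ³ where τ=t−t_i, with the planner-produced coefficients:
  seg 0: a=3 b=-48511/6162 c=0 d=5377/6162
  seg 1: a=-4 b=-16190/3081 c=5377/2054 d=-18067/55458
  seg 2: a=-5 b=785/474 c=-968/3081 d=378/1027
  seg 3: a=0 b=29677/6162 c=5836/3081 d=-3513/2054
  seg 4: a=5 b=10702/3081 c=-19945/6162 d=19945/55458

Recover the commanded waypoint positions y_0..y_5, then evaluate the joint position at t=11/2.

y_0=3 y_1=-4 y_2=-5 y_3=0 y_4=5 y_5=-4
S(11/2) = -2034/1027

y_0 = S_0(0) = a_0 = 3
y_1 = S_1(0) = a_1 = -4
y_2 = S_2(0) = a_2 = -5
y_3 = S_3(0) = a_3 = 0
y_4 = S_4(0) = a_4 = 5
y_5 = S_4(3) = -4
t_q=11/2 is in segment 2 (τ=3/2); S_2(τ)=-2034/1027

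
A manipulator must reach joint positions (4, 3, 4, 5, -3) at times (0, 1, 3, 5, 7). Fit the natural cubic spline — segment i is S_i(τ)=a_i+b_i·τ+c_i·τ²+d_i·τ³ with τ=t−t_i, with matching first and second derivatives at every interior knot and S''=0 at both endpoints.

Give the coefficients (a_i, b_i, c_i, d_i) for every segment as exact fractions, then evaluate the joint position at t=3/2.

  seg 0: a=4 b=-50/41 c=0 d=9/41
  seg 1: a=3 b=-23/41 c=27/41 d=-21/328
  seg 2: a=4 b=107/82 c=45/164 d=-111/328
  seg 3: a=5 b=-68/41 c=-72/41 d=12/41
S(3/2) = 7547/2624

Δ: Δ0=-1, Δ1=1/2, Δ2=1/2, Δ3=-4
row 1: diag=6, rhs=9; c'=1/3, d'=3/2
row 2: denom=8−2·1/3=22/3; d'=(0−2·3/2)/(22/3)=-9/22
row 3: denom=8−2·3/11=82/11; d'=(-27−2·-9/22)/(82/11)=-144/41
back: M3=-144/41
back: M2=-9/22−3/11·-144/41=45/82
back: M1=3/2−1/3·45/82=54/41
M: M0=0, M1=54/41, M2=45/82, M3=-144/41, M4=0
seg 0: a=4, c=M0/2=0, d=(M1−M0)/(6·1)=9/41, b=Δ0−h0·(2M0+M1)/6=-50/41
seg 1: a=3, c=M1/2=27/41, d=(M2−M1)/(6·2)=-21/328, b=Δ1−h1·(2M1+M2)/6=-23/41
seg 2: a=4, c=M2/2=45/164, d=(M3−M2)/(6·2)=-111/328, b=Δ2−h2·(2M2+M3)/6=107/82
seg 3: a=5, c=M3/2=-72/41, d=(M4−M3)/(6·2)=12/41, b=Δ3−h3·(2M3+M4)/6=-68/41
t_q=3/2 → seg 1, τ=1/2; S=3+-23/41·τ+27/41·τ²+-21/328·τ³=7547/2624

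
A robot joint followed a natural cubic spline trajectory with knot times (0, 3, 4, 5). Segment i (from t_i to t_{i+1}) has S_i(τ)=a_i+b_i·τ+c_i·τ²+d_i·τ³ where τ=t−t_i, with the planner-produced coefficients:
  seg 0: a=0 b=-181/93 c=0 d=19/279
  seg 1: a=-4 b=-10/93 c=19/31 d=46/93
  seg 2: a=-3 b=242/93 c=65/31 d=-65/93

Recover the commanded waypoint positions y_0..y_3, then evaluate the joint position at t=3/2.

y_0 = S_0(0) = a_0 = 0
y_1 = S_1(0) = a_1 = -4
y_2 = S_2(0) = a_2 = -3
y_3 = S_2(1) = 1
t_q=3/2 is in segment 0 (τ=3/2); S_0(τ)=-667/248

y_0=0 y_1=-4 y_2=-3 y_3=1
S(3/2) = -667/248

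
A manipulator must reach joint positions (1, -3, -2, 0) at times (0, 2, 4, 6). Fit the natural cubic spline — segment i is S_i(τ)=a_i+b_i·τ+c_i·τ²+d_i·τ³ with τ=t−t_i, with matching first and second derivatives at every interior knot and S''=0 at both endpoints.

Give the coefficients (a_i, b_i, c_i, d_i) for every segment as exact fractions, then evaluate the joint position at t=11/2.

Δ: Δ0=-2, Δ1=1/2, Δ2=1
row 1: diag=8, rhs=15; c'=1/4, d'=15/8
row 2: denom=8−2·1/4=15/2; d'=(3−2·15/8)/(15/2)=-1/10
back: M2=-1/10
back: M1=15/8−1/4·-1/10=19/10
M: M0=0, M1=19/10, M2=-1/10, M3=0
seg 0: a=1, c=M0/2=0, d=(M1−M0)/(6·2)=19/120, b=Δ0−h0·(2M0+M1)/6=-79/30
seg 1: a=-3, c=M1/2=19/20, d=(M2−M1)/(6·2)=-1/6, b=Δ1−h1·(2M1+M2)/6=-11/15
seg 2: a=-2, c=M2/2=-1/20, d=(M3−M2)/(6·2)=1/120, b=Δ2−h2·(2M2+M3)/6=16/15
t_q=11/2 → seg 2, τ=3/2; S=-2+16/15·τ+-1/20·τ²+1/120·τ³=-31/64

  seg 0: a=1 b=-79/30 c=0 d=19/120
  seg 1: a=-3 b=-11/15 c=19/20 d=-1/6
  seg 2: a=-2 b=16/15 c=-1/20 d=1/120
S(11/2) = -31/64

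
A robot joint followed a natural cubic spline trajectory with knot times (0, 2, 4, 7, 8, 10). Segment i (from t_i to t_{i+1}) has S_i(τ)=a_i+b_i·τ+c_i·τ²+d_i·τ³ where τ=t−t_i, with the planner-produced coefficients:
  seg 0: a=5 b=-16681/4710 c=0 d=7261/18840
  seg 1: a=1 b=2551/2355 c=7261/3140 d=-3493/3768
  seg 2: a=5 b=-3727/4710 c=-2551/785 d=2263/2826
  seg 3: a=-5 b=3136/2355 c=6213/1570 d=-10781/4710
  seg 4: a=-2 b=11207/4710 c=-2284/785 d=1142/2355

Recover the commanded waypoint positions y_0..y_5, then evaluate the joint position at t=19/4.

y_0 = S_0(0) = a_0 = 5
y_1 = S_1(0) = a_1 = 1
y_2 = S_2(0) = a_2 = 5
y_3 = S_3(0) = a_3 = -5
y_4 = S_4(0) = a_4 = -2
y_5 = S_4(2) = -5
t_q=19/4 is in segment 2 (τ=3/4); S_2(τ)=293041/100480

y_0=5 y_1=1 y_2=5 y_3=-5 y_4=-2 y_5=-5
S(19/4) = 293041/100480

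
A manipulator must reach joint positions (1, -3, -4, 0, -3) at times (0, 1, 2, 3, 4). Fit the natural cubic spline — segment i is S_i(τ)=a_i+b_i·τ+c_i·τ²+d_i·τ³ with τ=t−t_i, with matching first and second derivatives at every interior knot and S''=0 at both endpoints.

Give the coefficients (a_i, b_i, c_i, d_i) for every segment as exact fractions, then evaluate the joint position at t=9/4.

  seg 0: a=1 b=-121/28 c=0 d=9/28
  seg 1: a=-3 b=-47/14 c=27/28 d=39/28
  seg 2: a=-4 b=11/4 c=36/7 d=-109/28
  seg 3: a=0 b=19/14 c=-183/28 d=61/28
S(9/4) = -5469/1792

Δ: Δ0=-4, Δ1=-1, Δ2=4, Δ3=-3
row 1: diag=4, rhs=18; c'=1/4, d'=9/2
row 2: denom=4−1·1/4=15/4; d'=(30−1·9/2)/(15/4)=34/5
row 3: denom=4−1·4/15=56/15; d'=(-42−1·34/5)/(56/15)=-183/14
back: M3=-183/14
back: M2=34/5−4/15·-183/14=72/7
back: M1=9/2−1/4·72/7=27/14
M: M0=0, M1=27/14, M2=72/7, M3=-183/14, M4=0
seg 0: a=1, c=M0/2=0, d=(M1−M0)/(6·1)=9/28, b=Δ0−h0·(2M0+M1)/6=-121/28
seg 1: a=-3, c=M1/2=27/28, d=(M2−M1)/(6·1)=39/28, b=Δ1−h1·(2M1+M2)/6=-47/14
seg 2: a=-4, c=M2/2=36/7, d=(M3−M2)/(6·1)=-109/28, b=Δ2−h2·(2M2+M3)/6=11/4
seg 3: a=0, c=M3/2=-183/28, d=(M4−M3)/(6·1)=61/28, b=Δ3−h3·(2M3+M4)/6=19/14
t_q=9/4 → seg 2, τ=1/4; S=-4+11/4·τ+36/7·τ²+-109/28·τ³=-5469/1792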